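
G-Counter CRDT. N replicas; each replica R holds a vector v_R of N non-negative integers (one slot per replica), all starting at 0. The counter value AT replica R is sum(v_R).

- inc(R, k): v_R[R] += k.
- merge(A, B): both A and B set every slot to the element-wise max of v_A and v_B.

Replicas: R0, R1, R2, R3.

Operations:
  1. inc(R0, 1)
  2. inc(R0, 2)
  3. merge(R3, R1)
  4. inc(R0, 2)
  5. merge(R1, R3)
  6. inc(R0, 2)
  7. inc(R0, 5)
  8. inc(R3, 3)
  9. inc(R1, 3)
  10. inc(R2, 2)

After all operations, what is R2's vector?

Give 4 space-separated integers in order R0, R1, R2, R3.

Answer: 0 0 2 0

Derivation:
Op 1: inc R0 by 1 -> R0=(1,0,0,0) value=1
Op 2: inc R0 by 2 -> R0=(3,0,0,0) value=3
Op 3: merge R3<->R1 -> R3=(0,0,0,0) R1=(0,0,0,0)
Op 4: inc R0 by 2 -> R0=(5,0,0,0) value=5
Op 5: merge R1<->R3 -> R1=(0,0,0,0) R3=(0,0,0,0)
Op 6: inc R0 by 2 -> R0=(7,0,0,0) value=7
Op 7: inc R0 by 5 -> R0=(12,0,0,0) value=12
Op 8: inc R3 by 3 -> R3=(0,0,0,3) value=3
Op 9: inc R1 by 3 -> R1=(0,3,0,0) value=3
Op 10: inc R2 by 2 -> R2=(0,0,2,0) value=2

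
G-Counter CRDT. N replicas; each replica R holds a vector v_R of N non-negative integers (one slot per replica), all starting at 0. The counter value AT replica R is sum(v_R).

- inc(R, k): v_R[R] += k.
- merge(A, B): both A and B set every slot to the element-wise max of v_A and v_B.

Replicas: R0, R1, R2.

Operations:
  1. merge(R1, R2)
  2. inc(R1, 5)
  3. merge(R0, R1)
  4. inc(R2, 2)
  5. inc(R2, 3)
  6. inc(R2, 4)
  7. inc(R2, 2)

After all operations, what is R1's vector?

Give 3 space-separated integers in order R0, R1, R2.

Op 1: merge R1<->R2 -> R1=(0,0,0) R2=(0,0,0)
Op 2: inc R1 by 5 -> R1=(0,5,0) value=5
Op 3: merge R0<->R1 -> R0=(0,5,0) R1=(0,5,0)
Op 4: inc R2 by 2 -> R2=(0,0,2) value=2
Op 5: inc R2 by 3 -> R2=(0,0,5) value=5
Op 6: inc R2 by 4 -> R2=(0,0,9) value=9
Op 7: inc R2 by 2 -> R2=(0,0,11) value=11

Answer: 0 5 0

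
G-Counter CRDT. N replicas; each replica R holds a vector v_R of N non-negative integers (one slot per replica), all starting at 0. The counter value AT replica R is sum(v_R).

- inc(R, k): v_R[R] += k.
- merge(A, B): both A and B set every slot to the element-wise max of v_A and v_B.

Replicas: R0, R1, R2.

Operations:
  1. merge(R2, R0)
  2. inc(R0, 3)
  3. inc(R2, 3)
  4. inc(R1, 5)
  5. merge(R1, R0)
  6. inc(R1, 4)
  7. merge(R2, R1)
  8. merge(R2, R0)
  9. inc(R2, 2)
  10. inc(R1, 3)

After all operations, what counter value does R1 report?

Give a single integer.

Answer: 18

Derivation:
Op 1: merge R2<->R0 -> R2=(0,0,0) R0=(0,0,0)
Op 2: inc R0 by 3 -> R0=(3,0,0) value=3
Op 3: inc R2 by 3 -> R2=(0,0,3) value=3
Op 4: inc R1 by 5 -> R1=(0,5,0) value=5
Op 5: merge R1<->R0 -> R1=(3,5,0) R0=(3,5,0)
Op 6: inc R1 by 4 -> R1=(3,9,0) value=12
Op 7: merge R2<->R1 -> R2=(3,9,3) R1=(3,9,3)
Op 8: merge R2<->R0 -> R2=(3,9,3) R0=(3,9,3)
Op 9: inc R2 by 2 -> R2=(3,9,5) value=17
Op 10: inc R1 by 3 -> R1=(3,12,3) value=18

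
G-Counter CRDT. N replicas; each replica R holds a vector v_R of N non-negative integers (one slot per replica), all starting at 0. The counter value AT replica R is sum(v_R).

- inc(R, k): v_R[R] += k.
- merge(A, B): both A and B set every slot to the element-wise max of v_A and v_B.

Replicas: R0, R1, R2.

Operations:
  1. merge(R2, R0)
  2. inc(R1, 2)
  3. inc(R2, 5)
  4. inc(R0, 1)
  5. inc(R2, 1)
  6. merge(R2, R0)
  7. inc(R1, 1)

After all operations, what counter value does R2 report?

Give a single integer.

Answer: 7

Derivation:
Op 1: merge R2<->R0 -> R2=(0,0,0) R0=(0,0,0)
Op 2: inc R1 by 2 -> R1=(0,2,0) value=2
Op 3: inc R2 by 5 -> R2=(0,0,5) value=5
Op 4: inc R0 by 1 -> R0=(1,0,0) value=1
Op 5: inc R2 by 1 -> R2=(0,0,6) value=6
Op 6: merge R2<->R0 -> R2=(1,0,6) R0=(1,0,6)
Op 7: inc R1 by 1 -> R1=(0,3,0) value=3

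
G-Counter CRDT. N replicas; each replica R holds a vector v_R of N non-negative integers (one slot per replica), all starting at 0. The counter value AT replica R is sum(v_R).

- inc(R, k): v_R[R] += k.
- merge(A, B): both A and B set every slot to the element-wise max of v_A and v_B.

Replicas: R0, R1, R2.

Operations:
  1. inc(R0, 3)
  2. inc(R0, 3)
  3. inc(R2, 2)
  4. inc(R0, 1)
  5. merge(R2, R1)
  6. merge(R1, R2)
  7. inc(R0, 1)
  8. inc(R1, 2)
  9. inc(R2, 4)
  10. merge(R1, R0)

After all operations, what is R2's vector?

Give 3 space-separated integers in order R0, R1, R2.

Op 1: inc R0 by 3 -> R0=(3,0,0) value=3
Op 2: inc R0 by 3 -> R0=(6,0,0) value=6
Op 3: inc R2 by 2 -> R2=(0,0,2) value=2
Op 4: inc R0 by 1 -> R0=(7,0,0) value=7
Op 5: merge R2<->R1 -> R2=(0,0,2) R1=(0,0,2)
Op 6: merge R1<->R2 -> R1=(0,0,2) R2=(0,0,2)
Op 7: inc R0 by 1 -> R0=(8,0,0) value=8
Op 8: inc R1 by 2 -> R1=(0,2,2) value=4
Op 9: inc R2 by 4 -> R2=(0,0,6) value=6
Op 10: merge R1<->R0 -> R1=(8,2,2) R0=(8,2,2)

Answer: 0 0 6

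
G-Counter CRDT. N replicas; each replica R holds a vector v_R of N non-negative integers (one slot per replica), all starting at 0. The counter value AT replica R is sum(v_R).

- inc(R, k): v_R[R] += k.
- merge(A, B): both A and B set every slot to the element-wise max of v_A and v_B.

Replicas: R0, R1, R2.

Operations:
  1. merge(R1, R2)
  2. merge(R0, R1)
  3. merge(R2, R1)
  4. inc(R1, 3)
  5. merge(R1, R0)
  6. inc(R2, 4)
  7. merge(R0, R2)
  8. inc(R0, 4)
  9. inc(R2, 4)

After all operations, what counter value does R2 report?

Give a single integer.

Op 1: merge R1<->R2 -> R1=(0,0,0) R2=(0,0,0)
Op 2: merge R0<->R1 -> R0=(0,0,0) R1=(0,0,0)
Op 3: merge R2<->R1 -> R2=(0,0,0) R1=(0,0,0)
Op 4: inc R1 by 3 -> R1=(0,3,0) value=3
Op 5: merge R1<->R0 -> R1=(0,3,0) R0=(0,3,0)
Op 6: inc R2 by 4 -> R2=(0,0,4) value=4
Op 7: merge R0<->R2 -> R0=(0,3,4) R2=(0,3,4)
Op 8: inc R0 by 4 -> R0=(4,3,4) value=11
Op 9: inc R2 by 4 -> R2=(0,3,8) value=11

Answer: 11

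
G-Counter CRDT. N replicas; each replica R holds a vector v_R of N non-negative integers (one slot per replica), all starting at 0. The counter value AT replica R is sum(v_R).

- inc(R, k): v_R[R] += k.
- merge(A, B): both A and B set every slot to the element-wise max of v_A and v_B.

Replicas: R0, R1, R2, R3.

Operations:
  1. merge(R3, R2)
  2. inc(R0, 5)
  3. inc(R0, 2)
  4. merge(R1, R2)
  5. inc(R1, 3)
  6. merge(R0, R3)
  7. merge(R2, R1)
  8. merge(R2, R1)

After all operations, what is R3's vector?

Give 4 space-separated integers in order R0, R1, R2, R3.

Op 1: merge R3<->R2 -> R3=(0,0,0,0) R2=(0,0,0,0)
Op 2: inc R0 by 5 -> R0=(5,0,0,0) value=5
Op 3: inc R0 by 2 -> R0=(7,0,0,0) value=7
Op 4: merge R1<->R2 -> R1=(0,0,0,0) R2=(0,0,0,0)
Op 5: inc R1 by 3 -> R1=(0,3,0,0) value=3
Op 6: merge R0<->R3 -> R0=(7,0,0,0) R3=(7,0,0,0)
Op 7: merge R2<->R1 -> R2=(0,3,0,0) R1=(0,3,0,0)
Op 8: merge R2<->R1 -> R2=(0,3,0,0) R1=(0,3,0,0)

Answer: 7 0 0 0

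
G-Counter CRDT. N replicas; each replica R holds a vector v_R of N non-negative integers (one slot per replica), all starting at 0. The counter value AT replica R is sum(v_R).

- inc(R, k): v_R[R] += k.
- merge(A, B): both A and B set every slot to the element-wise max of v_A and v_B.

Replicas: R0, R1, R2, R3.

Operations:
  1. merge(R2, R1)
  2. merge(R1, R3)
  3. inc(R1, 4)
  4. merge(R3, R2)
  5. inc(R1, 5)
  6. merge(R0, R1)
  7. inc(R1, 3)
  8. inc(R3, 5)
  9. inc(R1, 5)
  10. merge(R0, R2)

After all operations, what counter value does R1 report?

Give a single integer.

Op 1: merge R2<->R1 -> R2=(0,0,0,0) R1=(0,0,0,0)
Op 2: merge R1<->R3 -> R1=(0,0,0,0) R3=(0,0,0,0)
Op 3: inc R1 by 4 -> R1=(0,4,0,0) value=4
Op 4: merge R3<->R2 -> R3=(0,0,0,0) R2=(0,0,0,0)
Op 5: inc R1 by 5 -> R1=(0,9,0,0) value=9
Op 6: merge R0<->R1 -> R0=(0,9,0,0) R1=(0,9,0,0)
Op 7: inc R1 by 3 -> R1=(0,12,0,0) value=12
Op 8: inc R3 by 5 -> R3=(0,0,0,5) value=5
Op 9: inc R1 by 5 -> R1=(0,17,0,0) value=17
Op 10: merge R0<->R2 -> R0=(0,9,0,0) R2=(0,9,0,0)

Answer: 17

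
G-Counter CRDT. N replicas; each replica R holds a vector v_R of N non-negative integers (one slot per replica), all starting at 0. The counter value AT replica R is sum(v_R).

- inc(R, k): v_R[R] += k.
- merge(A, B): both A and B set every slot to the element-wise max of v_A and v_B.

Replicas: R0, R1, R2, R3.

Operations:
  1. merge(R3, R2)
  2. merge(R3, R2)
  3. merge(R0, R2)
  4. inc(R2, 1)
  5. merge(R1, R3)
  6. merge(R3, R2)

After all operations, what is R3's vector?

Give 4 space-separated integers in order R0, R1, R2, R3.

Op 1: merge R3<->R2 -> R3=(0,0,0,0) R2=(0,0,0,0)
Op 2: merge R3<->R2 -> R3=(0,0,0,0) R2=(0,0,0,0)
Op 3: merge R0<->R2 -> R0=(0,0,0,0) R2=(0,0,0,0)
Op 4: inc R2 by 1 -> R2=(0,0,1,0) value=1
Op 5: merge R1<->R3 -> R1=(0,0,0,0) R3=(0,0,0,0)
Op 6: merge R3<->R2 -> R3=(0,0,1,0) R2=(0,0,1,0)

Answer: 0 0 1 0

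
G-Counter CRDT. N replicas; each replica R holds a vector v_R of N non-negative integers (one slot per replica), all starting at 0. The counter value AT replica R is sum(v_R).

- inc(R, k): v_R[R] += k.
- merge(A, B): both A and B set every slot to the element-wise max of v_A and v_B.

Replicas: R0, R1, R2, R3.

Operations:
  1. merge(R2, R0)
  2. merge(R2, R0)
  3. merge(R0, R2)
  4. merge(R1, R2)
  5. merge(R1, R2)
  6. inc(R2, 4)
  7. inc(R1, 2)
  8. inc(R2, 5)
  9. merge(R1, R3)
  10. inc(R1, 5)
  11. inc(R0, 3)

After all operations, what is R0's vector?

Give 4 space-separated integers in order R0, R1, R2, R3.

Answer: 3 0 0 0

Derivation:
Op 1: merge R2<->R0 -> R2=(0,0,0,0) R0=(0,0,0,0)
Op 2: merge R2<->R0 -> R2=(0,0,0,0) R0=(0,0,0,0)
Op 3: merge R0<->R2 -> R0=(0,0,0,0) R2=(0,0,0,0)
Op 4: merge R1<->R2 -> R1=(0,0,0,0) R2=(0,0,0,0)
Op 5: merge R1<->R2 -> R1=(0,0,0,0) R2=(0,0,0,0)
Op 6: inc R2 by 4 -> R2=(0,0,4,0) value=4
Op 7: inc R1 by 2 -> R1=(0,2,0,0) value=2
Op 8: inc R2 by 5 -> R2=(0,0,9,0) value=9
Op 9: merge R1<->R3 -> R1=(0,2,0,0) R3=(0,2,0,0)
Op 10: inc R1 by 5 -> R1=(0,7,0,0) value=7
Op 11: inc R0 by 3 -> R0=(3,0,0,0) value=3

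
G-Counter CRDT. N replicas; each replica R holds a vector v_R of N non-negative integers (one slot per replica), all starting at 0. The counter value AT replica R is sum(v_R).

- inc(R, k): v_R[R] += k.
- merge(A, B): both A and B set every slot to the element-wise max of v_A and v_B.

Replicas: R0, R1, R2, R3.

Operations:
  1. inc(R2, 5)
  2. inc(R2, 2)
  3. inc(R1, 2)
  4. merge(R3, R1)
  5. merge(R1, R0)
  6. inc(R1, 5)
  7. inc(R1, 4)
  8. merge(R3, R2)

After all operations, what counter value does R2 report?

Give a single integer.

Answer: 9

Derivation:
Op 1: inc R2 by 5 -> R2=(0,0,5,0) value=5
Op 2: inc R2 by 2 -> R2=(0,0,7,0) value=7
Op 3: inc R1 by 2 -> R1=(0,2,0,0) value=2
Op 4: merge R3<->R1 -> R3=(0,2,0,0) R1=(0,2,0,0)
Op 5: merge R1<->R0 -> R1=(0,2,0,0) R0=(0,2,0,0)
Op 6: inc R1 by 5 -> R1=(0,7,0,0) value=7
Op 7: inc R1 by 4 -> R1=(0,11,0,0) value=11
Op 8: merge R3<->R2 -> R3=(0,2,7,0) R2=(0,2,7,0)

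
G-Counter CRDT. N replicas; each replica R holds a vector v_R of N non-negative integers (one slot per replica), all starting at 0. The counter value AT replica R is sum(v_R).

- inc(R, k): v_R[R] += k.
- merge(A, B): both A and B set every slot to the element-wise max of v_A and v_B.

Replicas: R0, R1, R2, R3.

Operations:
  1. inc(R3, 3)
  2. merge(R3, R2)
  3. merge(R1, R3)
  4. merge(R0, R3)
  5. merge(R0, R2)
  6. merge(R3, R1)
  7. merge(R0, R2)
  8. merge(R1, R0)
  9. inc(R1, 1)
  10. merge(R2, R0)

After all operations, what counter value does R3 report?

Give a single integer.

Answer: 3

Derivation:
Op 1: inc R3 by 3 -> R3=(0,0,0,3) value=3
Op 2: merge R3<->R2 -> R3=(0,0,0,3) R2=(0,0,0,3)
Op 3: merge R1<->R3 -> R1=(0,0,0,3) R3=(0,0,0,3)
Op 4: merge R0<->R3 -> R0=(0,0,0,3) R3=(0,0,0,3)
Op 5: merge R0<->R2 -> R0=(0,0,0,3) R2=(0,0,0,3)
Op 6: merge R3<->R1 -> R3=(0,0,0,3) R1=(0,0,0,3)
Op 7: merge R0<->R2 -> R0=(0,0,0,3) R2=(0,0,0,3)
Op 8: merge R1<->R0 -> R1=(0,0,0,3) R0=(0,0,0,3)
Op 9: inc R1 by 1 -> R1=(0,1,0,3) value=4
Op 10: merge R2<->R0 -> R2=(0,0,0,3) R0=(0,0,0,3)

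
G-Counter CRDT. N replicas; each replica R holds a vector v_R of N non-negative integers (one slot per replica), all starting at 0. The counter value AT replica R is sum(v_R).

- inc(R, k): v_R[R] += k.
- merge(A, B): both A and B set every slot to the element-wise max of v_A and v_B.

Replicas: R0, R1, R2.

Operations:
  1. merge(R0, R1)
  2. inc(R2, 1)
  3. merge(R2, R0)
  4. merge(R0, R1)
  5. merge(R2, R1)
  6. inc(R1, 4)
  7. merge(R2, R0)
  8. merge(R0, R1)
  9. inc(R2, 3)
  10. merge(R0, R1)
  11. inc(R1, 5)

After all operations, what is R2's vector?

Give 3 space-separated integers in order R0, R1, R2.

Answer: 0 0 4

Derivation:
Op 1: merge R0<->R1 -> R0=(0,0,0) R1=(0,0,0)
Op 2: inc R2 by 1 -> R2=(0,0,1) value=1
Op 3: merge R2<->R0 -> R2=(0,0,1) R0=(0,0,1)
Op 4: merge R0<->R1 -> R0=(0,0,1) R1=(0,0,1)
Op 5: merge R2<->R1 -> R2=(0,0,1) R1=(0,0,1)
Op 6: inc R1 by 4 -> R1=(0,4,1) value=5
Op 7: merge R2<->R0 -> R2=(0,0,1) R0=(0,0,1)
Op 8: merge R0<->R1 -> R0=(0,4,1) R1=(0,4,1)
Op 9: inc R2 by 3 -> R2=(0,0,4) value=4
Op 10: merge R0<->R1 -> R0=(0,4,1) R1=(0,4,1)
Op 11: inc R1 by 5 -> R1=(0,9,1) value=10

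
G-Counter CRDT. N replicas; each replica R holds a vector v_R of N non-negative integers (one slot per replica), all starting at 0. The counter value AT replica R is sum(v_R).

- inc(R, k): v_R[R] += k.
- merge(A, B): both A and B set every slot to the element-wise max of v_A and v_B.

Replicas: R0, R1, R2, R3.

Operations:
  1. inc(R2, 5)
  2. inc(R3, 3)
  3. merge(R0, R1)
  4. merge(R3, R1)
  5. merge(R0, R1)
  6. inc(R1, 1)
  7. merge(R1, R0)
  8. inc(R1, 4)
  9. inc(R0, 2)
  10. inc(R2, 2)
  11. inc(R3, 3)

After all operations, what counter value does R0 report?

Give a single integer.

Answer: 6

Derivation:
Op 1: inc R2 by 5 -> R2=(0,0,5,0) value=5
Op 2: inc R3 by 3 -> R3=(0,0,0,3) value=3
Op 3: merge R0<->R1 -> R0=(0,0,0,0) R1=(0,0,0,0)
Op 4: merge R3<->R1 -> R3=(0,0,0,3) R1=(0,0,0,3)
Op 5: merge R0<->R1 -> R0=(0,0,0,3) R1=(0,0,0,3)
Op 6: inc R1 by 1 -> R1=(0,1,0,3) value=4
Op 7: merge R1<->R0 -> R1=(0,1,0,3) R0=(0,1,0,3)
Op 8: inc R1 by 4 -> R1=(0,5,0,3) value=8
Op 9: inc R0 by 2 -> R0=(2,1,0,3) value=6
Op 10: inc R2 by 2 -> R2=(0,0,7,0) value=7
Op 11: inc R3 by 3 -> R3=(0,0,0,6) value=6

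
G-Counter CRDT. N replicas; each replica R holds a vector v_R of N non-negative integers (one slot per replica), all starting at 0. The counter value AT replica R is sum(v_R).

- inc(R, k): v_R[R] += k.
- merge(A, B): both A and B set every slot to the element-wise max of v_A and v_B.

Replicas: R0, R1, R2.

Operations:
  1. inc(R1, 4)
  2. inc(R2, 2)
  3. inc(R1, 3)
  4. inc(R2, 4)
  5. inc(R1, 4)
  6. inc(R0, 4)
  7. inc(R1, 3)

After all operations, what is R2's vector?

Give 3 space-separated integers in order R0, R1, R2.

Op 1: inc R1 by 4 -> R1=(0,4,0) value=4
Op 2: inc R2 by 2 -> R2=(0,0,2) value=2
Op 3: inc R1 by 3 -> R1=(0,7,0) value=7
Op 4: inc R2 by 4 -> R2=(0,0,6) value=6
Op 5: inc R1 by 4 -> R1=(0,11,0) value=11
Op 6: inc R0 by 4 -> R0=(4,0,0) value=4
Op 7: inc R1 by 3 -> R1=(0,14,0) value=14

Answer: 0 0 6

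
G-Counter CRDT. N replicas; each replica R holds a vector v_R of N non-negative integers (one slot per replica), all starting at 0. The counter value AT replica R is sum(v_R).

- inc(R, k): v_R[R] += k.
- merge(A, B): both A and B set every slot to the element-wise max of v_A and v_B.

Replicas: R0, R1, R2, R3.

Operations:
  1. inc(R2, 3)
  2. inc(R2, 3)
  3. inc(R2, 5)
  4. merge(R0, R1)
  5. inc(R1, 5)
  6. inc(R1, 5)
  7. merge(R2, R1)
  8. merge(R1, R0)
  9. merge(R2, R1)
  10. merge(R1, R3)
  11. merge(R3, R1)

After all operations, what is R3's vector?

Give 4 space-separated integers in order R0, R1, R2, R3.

Op 1: inc R2 by 3 -> R2=(0,0,3,0) value=3
Op 2: inc R2 by 3 -> R2=(0,0,6,0) value=6
Op 3: inc R2 by 5 -> R2=(0,0,11,0) value=11
Op 4: merge R0<->R1 -> R0=(0,0,0,0) R1=(0,0,0,0)
Op 5: inc R1 by 5 -> R1=(0,5,0,0) value=5
Op 6: inc R1 by 5 -> R1=(0,10,0,0) value=10
Op 7: merge R2<->R1 -> R2=(0,10,11,0) R1=(0,10,11,0)
Op 8: merge R1<->R0 -> R1=(0,10,11,0) R0=(0,10,11,0)
Op 9: merge R2<->R1 -> R2=(0,10,11,0) R1=(0,10,11,0)
Op 10: merge R1<->R3 -> R1=(0,10,11,0) R3=(0,10,11,0)
Op 11: merge R3<->R1 -> R3=(0,10,11,0) R1=(0,10,11,0)

Answer: 0 10 11 0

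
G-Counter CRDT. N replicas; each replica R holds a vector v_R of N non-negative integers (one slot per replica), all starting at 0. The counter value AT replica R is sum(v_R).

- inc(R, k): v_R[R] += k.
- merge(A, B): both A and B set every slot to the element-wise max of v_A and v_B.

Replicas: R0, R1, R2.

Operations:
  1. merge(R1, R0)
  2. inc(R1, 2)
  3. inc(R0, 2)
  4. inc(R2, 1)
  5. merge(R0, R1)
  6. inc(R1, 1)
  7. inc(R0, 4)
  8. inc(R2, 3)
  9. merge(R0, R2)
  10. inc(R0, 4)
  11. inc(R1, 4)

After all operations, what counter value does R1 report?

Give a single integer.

Answer: 9

Derivation:
Op 1: merge R1<->R0 -> R1=(0,0,0) R0=(0,0,0)
Op 2: inc R1 by 2 -> R1=(0,2,0) value=2
Op 3: inc R0 by 2 -> R0=(2,0,0) value=2
Op 4: inc R2 by 1 -> R2=(0,0,1) value=1
Op 5: merge R0<->R1 -> R0=(2,2,0) R1=(2,2,0)
Op 6: inc R1 by 1 -> R1=(2,3,0) value=5
Op 7: inc R0 by 4 -> R0=(6,2,0) value=8
Op 8: inc R2 by 3 -> R2=(0,0,4) value=4
Op 9: merge R0<->R2 -> R0=(6,2,4) R2=(6,2,4)
Op 10: inc R0 by 4 -> R0=(10,2,4) value=16
Op 11: inc R1 by 4 -> R1=(2,7,0) value=9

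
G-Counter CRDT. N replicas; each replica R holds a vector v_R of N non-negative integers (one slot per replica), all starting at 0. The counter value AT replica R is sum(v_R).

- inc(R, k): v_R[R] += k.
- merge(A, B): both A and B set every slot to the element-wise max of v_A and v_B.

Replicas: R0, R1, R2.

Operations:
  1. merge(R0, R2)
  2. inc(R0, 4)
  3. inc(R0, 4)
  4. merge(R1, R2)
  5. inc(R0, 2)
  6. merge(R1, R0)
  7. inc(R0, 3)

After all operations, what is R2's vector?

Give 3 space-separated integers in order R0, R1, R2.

Answer: 0 0 0

Derivation:
Op 1: merge R0<->R2 -> R0=(0,0,0) R2=(0,0,0)
Op 2: inc R0 by 4 -> R0=(4,0,0) value=4
Op 3: inc R0 by 4 -> R0=(8,0,0) value=8
Op 4: merge R1<->R2 -> R1=(0,0,0) R2=(0,0,0)
Op 5: inc R0 by 2 -> R0=(10,0,0) value=10
Op 6: merge R1<->R0 -> R1=(10,0,0) R0=(10,0,0)
Op 7: inc R0 by 3 -> R0=(13,0,0) value=13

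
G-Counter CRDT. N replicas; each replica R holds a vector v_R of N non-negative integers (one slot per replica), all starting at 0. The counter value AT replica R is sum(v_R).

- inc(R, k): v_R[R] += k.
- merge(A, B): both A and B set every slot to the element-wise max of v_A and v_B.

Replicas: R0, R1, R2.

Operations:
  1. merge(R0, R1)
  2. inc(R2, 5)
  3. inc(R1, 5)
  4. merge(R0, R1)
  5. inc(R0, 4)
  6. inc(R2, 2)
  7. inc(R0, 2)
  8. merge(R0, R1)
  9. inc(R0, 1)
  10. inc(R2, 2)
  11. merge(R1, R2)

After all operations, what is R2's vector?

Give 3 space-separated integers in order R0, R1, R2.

Answer: 6 5 9

Derivation:
Op 1: merge R0<->R1 -> R0=(0,0,0) R1=(0,0,0)
Op 2: inc R2 by 5 -> R2=(0,0,5) value=5
Op 3: inc R1 by 5 -> R1=(0,5,0) value=5
Op 4: merge R0<->R1 -> R0=(0,5,0) R1=(0,5,0)
Op 5: inc R0 by 4 -> R0=(4,5,0) value=9
Op 6: inc R2 by 2 -> R2=(0,0,7) value=7
Op 7: inc R0 by 2 -> R0=(6,5,0) value=11
Op 8: merge R0<->R1 -> R0=(6,5,0) R1=(6,5,0)
Op 9: inc R0 by 1 -> R0=(7,5,0) value=12
Op 10: inc R2 by 2 -> R2=(0,0,9) value=9
Op 11: merge R1<->R2 -> R1=(6,5,9) R2=(6,5,9)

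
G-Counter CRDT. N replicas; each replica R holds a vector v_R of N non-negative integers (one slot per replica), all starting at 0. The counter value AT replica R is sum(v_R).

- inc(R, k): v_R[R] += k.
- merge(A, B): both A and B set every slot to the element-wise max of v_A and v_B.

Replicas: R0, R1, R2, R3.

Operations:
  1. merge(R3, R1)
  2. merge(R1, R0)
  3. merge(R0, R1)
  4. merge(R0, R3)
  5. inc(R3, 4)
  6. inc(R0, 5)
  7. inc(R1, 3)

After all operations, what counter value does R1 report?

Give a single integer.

Op 1: merge R3<->R1 -> R3=(0,0,0,0) R1=(0,0,0,0)
Op 2: merge R1<->R0 -> R1=(0,0,0,0) R0=(0,0,0,0)
Op 3: merge R0<->R1 -> R0=(0,0,0,0) R1=(0,0,0,0)
Op 4: merge R0<->R3 -> R0=(0,0,0,0) R3=(0,0,0,0)
Op 5: inc R3 by 4 -> R3=(0,0,0,4) value=4
Op 6: inc R0 by 5 -> R0=(5,0,0,0) value=5
Op 7: inc R1 by 3 -> R1=(0,3,0,0) value=3

Answer: 3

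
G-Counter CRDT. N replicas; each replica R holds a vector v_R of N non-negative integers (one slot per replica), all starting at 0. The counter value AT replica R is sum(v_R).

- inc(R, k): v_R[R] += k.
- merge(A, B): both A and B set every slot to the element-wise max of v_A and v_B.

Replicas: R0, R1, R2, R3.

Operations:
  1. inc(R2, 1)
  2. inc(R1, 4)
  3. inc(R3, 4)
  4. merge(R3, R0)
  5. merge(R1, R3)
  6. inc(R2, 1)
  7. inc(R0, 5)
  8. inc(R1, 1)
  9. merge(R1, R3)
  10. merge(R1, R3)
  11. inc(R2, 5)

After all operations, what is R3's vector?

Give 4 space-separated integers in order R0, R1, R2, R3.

Op 1: inc R2 by 1 -> R2=(0,0,1,0) value=1
Op 2: inc R1 by 4 -> R1=(0,4,0,0) value=4
Op 3: inc R3 by 4 -> R3=(0,0,0,4) value=4
Op 4: merge R3<->R0 -> R3=(0,0,0,4) R0=(0,0,0,4)
Op 5: merge R1<->R3 -> R1=(0,4,0,4) R3=(0,4,0,4)
Op 6: inc R2 by 1 -> R2=(0,0,2,0) value=2
Op 7: inc R0 by 5 -> R0=(5,0,0,4) value=9
Op 8: inc R1 by 1 -> R1=(0,5,0,4) value=9
Op 9: merge R1<->R3 -> R1=(0,5,0,4) R3=(0,5,0,4)
Op 10: merge R1<->R3 -> R1=(0,5,0,4) R3=(0,5,0,4)
Op 11: inc R2 by 5 -> R2=(0,0,7,0) value=7

Answer: 0 5 0 4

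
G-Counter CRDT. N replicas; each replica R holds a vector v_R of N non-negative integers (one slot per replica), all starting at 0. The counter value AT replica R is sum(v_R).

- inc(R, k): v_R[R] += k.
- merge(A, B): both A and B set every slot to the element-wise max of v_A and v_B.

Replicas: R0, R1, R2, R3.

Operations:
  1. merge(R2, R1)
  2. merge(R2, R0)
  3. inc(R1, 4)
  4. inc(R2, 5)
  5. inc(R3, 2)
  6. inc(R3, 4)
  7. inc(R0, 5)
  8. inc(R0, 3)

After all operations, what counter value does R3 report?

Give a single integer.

Op 1: merge R2<->R1 -> R2=(0,0,0,0) R1=(0,0,0,0)
Op 2: merge R2<->R0 -> R2=(0,0,0,0) R0=(0,0,0,0)
Op 3: inc R1 by 4 -> R1=(0,4,0,0) value=4
Op 4: inc R2 by 5 -> R2=(0,0,5,0) value=5
Op 5: inc R3 by 2 -> R3=(0,0,0,2) value=2
Op 6: inc R3 by 4 -> R3=(0,0,0,6) value=6
Op 7: inc R0 by 5 -> R0=(5,0,0,0) value=5
Op 8: inc R0 by 3 -> R0=(8,0,0,0) value=8

Answer: 6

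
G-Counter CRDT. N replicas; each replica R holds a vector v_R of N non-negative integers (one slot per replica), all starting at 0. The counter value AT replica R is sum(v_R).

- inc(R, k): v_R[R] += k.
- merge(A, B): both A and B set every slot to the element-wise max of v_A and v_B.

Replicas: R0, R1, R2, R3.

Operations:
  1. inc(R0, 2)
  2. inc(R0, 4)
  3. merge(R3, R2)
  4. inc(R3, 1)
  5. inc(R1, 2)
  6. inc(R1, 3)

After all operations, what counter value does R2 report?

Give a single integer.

Op 1: inc R0 by 2 -> R0=(2,0,0,0) value=2
Op 2: inc R0 by 4 -> R0=(6,0,0,0) value=6
Op 3: merge R3<->R2 -> R3=(0,0,0,0) R2=(0,0,0,0)
Op 4: inc R3 by 1 -> R3=(0,0,0,1) value=1
Op 5: inc R1 by 2 -> R1=(0,2,0,0) value=2
Op 6: inc R1 by 3 -> R1=(0,5,0,0) value=5

Answer: 0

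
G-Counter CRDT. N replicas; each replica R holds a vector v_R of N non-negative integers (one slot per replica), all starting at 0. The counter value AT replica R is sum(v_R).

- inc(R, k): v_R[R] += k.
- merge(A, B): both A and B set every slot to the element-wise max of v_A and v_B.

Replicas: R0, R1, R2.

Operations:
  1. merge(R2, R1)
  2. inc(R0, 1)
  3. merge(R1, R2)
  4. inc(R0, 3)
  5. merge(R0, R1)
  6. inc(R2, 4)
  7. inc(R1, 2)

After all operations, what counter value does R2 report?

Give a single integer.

Op 1: merge R2<->R1 -> R2=(0,0,0) R1=(0,0,0)
Op 2: inc R0 by 1 -> R0=(1,0,0) value=1
Op 3: merge R1<->R2 -> R1=(0,0,0) R2=(0,0,0)
Op 4: inc R0 by 3 -> R0=(4,0,0) value=4
Op 5: merge R0<->R1 -> R0=(4,0,0) R1=(4,0,0)
Op 6: inc R2 by 4 -> R2=(0,0,4) value=4
Op 7: inc R1 by 2 -> R1=(4,2,0) value=6

Answer: 4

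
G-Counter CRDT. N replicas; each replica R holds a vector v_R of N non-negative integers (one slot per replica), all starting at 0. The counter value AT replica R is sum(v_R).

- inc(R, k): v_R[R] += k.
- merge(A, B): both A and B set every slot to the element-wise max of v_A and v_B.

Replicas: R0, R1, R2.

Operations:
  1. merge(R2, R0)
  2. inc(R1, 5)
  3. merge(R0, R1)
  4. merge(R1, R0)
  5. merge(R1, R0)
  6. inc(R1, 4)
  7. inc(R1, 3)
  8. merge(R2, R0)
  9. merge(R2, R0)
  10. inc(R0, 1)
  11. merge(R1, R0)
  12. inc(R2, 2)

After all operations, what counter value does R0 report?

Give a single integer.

Answer: 13

Derivation:
Op 1: merge R2<->R0 -> R2=(0,0,0) R0=(0,0,0)
Op 2: inc R1 by 5 -> R1=(0,5,0) value=5
Op 3: merge R0<->R1 -> R0=(0,5,0) R1=(0,5,0)
Op 4: merge R1<->R0 -> R1=(0,5,0) R0=(0,5,0)
Op 5: merge R1<->R0 -> R1=(0,5,0) R0=(0,5,0)
Op 6: inc R1 by 4 -> R1=(0,9,0) value=9
Op 7: inc R1 by 3 -> R1=(0,12,0) value=12
Op 8: merge R2<->R0 -> R2=(0,5,0) R0=(0,5,0)
Op 9: merge R2<->R0 -> R2=(0,5,0) R0=(0,5,0)
Op 10: inc R0 by 1 -> R0=(1,5,0) value=6
Op 11: merge R1<->R0 -> R1=(1,12,0) R0=(1,12,0)
Op 12: inc R2 by 2 -> R2=(0,5,2) value=7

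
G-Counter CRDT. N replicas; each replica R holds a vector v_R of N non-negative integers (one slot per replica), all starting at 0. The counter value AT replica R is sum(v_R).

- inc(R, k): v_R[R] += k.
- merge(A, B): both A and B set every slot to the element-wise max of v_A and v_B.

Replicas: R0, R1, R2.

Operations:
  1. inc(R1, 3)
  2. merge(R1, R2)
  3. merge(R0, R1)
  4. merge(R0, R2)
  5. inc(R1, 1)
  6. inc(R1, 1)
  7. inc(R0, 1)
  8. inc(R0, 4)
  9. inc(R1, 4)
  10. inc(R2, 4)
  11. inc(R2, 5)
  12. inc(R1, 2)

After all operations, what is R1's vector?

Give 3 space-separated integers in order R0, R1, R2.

Op 1: inc R1 by 3 -> R1=(0,3,0) value=3
Op 2: merge R1<->R2 -> R1=(0,3,0) R2=(0,3,0)
Op 3: merge R0<->R1 -> R0=(0,3,0) R1=(0,3,0)
Op 4: merge R0<->R2 -> R0=(0,3,0) R2=(0,3,0)
Op 5: inc R1 by 1 -> R1=(0,4,0) value=4
Op 6: inc R1 by 1 -> R1=(0,5,0) value=5
Op 7: inc R0 by 1 -> R0=(1,3,0) value=4
Op 8: inc R0 by 4 -> R0=(5,3,0) value=8
Op 9: inc R1 by 4 -> R1=(0,9,0) value=9
Op 10: inc R2 by 4 -> R2=(0,3,4) value=7
Op 11: inc R2 by 5 -> R2=(0,3,9) value=12
Op 12: inc R1 by 2 -> R1=(0,11,0) value=11

Answer: 0 11 0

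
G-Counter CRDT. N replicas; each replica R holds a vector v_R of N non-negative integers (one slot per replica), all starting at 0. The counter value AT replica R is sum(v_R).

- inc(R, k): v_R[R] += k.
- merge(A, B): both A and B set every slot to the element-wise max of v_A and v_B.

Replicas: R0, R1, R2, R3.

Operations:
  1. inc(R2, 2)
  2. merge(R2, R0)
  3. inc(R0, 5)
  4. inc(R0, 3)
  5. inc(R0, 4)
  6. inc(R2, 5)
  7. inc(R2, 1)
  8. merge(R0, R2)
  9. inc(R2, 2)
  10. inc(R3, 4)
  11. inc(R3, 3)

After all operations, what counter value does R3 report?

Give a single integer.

Op 1: inc R2 by 2 -> R2=(0,0,2,0) value=2
Op 2: merge R2<->R0 -> R2=(0,0,2,0) R0=(0,0,2,0)
Op 3: inc R0 by 5 -> R0=(5,0,2,0) value=7
Op 4: inc R0 by 3 -> R0=(8,0,2,0) value=10
Op 5: inc R0 by 4 -> R0=(12,0,2,0) value=14
Op 6: inc R2 by 5 -> R2=(0,0,7,0) value=7
Op 7: inc R2 by 1 -> R2=(0,0,8,0) value=8
Op 8: merge R0<->R2 -> R0=(12,0,8,0) R2=(12,0,8,0)
Op 9: inc R2 by 2 -> R2=(12,0,10,0) value=22
Op 10: inc R3 by 4 -> R3=(0,0,0,4) value=4
Op 11: inc R3 by 3 -> R3=(0,0,0,7) value=7

Answer: 7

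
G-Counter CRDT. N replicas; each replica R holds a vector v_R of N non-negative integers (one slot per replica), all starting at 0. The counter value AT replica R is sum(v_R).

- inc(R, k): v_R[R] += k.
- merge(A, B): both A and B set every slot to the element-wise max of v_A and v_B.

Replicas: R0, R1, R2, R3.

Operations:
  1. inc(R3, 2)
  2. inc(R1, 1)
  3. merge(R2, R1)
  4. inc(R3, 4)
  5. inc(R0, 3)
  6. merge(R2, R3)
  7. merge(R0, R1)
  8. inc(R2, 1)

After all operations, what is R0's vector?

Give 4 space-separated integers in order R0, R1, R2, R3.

Answer: 3 1 0 0

Derivation:
Op 1: inc R3 by 2 -> R3=(0,0,0,2) value=2
Op 2: inc R1 by 1 -> R1=(0,1,0,0) value=1
Op 3: merge R2<->R1 -> R2=(0,1,0,0) R1=(0,1,0,0)
Op 4: inc R3 by 4 -> R3=(0,0,0,6) value=6
Op 5: inc R0 by 3 -> R0=(3,0,0,0) value=3
Op 6: merge R2<->R3 -> R2=(0,1,0,6) R3=(0,1,0,6)
Op 7: merge R0<->R1 -> R0=(3,1,0,0) R1=(3,1,0,0)
Op 8: inc R2 by 1 -> R2=(0,1,1,6) value=8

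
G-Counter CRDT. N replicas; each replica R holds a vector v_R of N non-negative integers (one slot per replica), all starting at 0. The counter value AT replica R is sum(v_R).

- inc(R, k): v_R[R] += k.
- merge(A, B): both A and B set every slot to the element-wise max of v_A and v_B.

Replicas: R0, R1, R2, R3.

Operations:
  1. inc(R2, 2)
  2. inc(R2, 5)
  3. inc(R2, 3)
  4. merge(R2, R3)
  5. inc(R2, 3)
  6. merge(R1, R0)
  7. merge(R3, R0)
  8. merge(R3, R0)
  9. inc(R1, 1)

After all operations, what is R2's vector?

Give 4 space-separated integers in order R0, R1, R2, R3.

Op 1: inc R2 by 2 -> R2=(0,0,2,0) value=2
Op 2: inc R2 by 5 -> R2=(0,0,7,0) value=7
Op 3: inc R2 by 3 -> R2=(0,0,10,0) value=10
Op 4: merge R2<->R3 -> R2=(0,0,10,0) R3=(0,0,10,0)
Op 5: inc R2 by 3 -> R2=(0,0,13,0) value=13
Op 6: merge R1<->R0 -> R1=(0,0,0,0) R0=(0,0,0,0)
Op 7: merge R3<->R0 -> R3=(0,0,10,0) R0=(0,0,10,0)
Op 8: merge R3<->R0 -> R3=(0,0,10,0) R0=(0,0,10,0)
Op 9: inc R1 by 1 -> R1=(0,1,0,0) value=1

Answer: 0 0 13 0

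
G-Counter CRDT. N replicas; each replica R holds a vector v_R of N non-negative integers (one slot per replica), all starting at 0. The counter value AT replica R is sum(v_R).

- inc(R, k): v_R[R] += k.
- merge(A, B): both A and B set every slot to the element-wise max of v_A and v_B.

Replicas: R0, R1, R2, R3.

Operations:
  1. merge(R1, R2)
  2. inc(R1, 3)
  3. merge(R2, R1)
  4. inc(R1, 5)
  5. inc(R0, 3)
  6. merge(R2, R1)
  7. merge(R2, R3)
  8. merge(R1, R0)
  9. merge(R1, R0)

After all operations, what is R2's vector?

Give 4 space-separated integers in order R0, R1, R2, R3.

Op 1: merge R1<->R2 -> R1=(0,0,0,0) R2=(0,0,0,0)
Op 2: inc R1 by 3 -> R1=(0,3,0,0) value=3
Op 3: merge R2<->R1 -> R2=(0,3,0,0) R1=(0,3,0,0)
Op 4: inc R1 by 5 -> R1=(0,8,0,0) value=8
Op 5: inc R0 by 3 -> R0=(3,0,0,0) value=3
Op 6: merge R2<->R1 -> R2=(0,8,0,0) R1=(0,8,0,0)
Op 7: merge R2<->R3 -> R2=(0,8,0,0) R3=(0,8,0,0)
Op 8: merge R1<->R0 -> R1=(3,8,0,0) R0=(3,8,0,0)
Op 9: merge R1<->R0 -> R1=(3,8,0,0) R0=(3,8,0,0)

Answer: 0 8 0 0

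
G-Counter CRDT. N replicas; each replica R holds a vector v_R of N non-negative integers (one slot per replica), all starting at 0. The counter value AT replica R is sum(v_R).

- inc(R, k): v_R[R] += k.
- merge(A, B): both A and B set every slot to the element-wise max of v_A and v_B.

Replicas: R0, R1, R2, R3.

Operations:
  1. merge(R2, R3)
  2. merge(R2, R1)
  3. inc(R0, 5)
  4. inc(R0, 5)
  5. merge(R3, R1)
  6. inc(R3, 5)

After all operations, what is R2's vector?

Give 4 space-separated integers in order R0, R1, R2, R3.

Op 1: merge R2<->R3 -> R2=(0,0,0,0) R3=(0,0,0,0)
Op 2: merge R2<->R1 -> R2=(0,0,0,0) R1=(0,0,0,0)
Op 3: inc R0 by 5 -> R0=(5,0,0,0) value=5
Op 4: inc R0 by 5 -> R0=(10,0,0,0) value=10
Op 5: merge R3<->R1 -> R3=(0,0,0,0) R1=(0,0,0,0)
Op 6: inc R3 by 5 -> R3=(0,0,0,5) value=5

Answer: 0 0 0 0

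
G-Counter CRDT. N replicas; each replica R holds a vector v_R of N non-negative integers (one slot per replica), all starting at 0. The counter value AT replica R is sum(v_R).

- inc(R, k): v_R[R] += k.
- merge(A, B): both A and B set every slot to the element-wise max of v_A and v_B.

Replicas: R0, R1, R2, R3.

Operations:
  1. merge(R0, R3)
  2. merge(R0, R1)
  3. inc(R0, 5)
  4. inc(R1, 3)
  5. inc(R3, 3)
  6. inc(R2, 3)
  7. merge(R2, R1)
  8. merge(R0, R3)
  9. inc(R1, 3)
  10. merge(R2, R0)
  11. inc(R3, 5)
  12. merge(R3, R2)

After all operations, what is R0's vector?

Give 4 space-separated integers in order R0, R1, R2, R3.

Op 1: merge R0<->R3 -> R0=(0,0,0,0) R3=(0,0,0,0)
Op 2: merge R0<->R1 -> R0=(0,0,0,0) R1=(0,0,0,0)
Op 3: inc R0 by 5 -> R0=(5,0,0,0) value=5
Op 4: inc R1 by 3 -> R1=(0,3,0,0) value=3
Op 5: inc R3 by 3 -> R3=(0,0,0,3) value=3
Op 6: inc R2 by 3 -> R2=(0,0,3,0) value=3
Op 7: merge R2<->R1 -> R2=(0,3,3,0) R1=(0,3,3,0)
Op 8: merge R0<->R3 -> R0=(5,0,0,3) R3=(5,0,0,3)
Op 9: inc R1 by 3 -> R1=(0,6,3,0) value=9
Op 10: merge R2<->R0 -> R2=(5,3,3,3) R0=(5,3,3,3)
Op 11: inc R3 by 5 -> R3=(5,0,0,8) value=13
Op 12: merge R3<->R2 -> R3=(5,3,3,8) R2=(5,3,3,8)

Answer: 5 3 3 3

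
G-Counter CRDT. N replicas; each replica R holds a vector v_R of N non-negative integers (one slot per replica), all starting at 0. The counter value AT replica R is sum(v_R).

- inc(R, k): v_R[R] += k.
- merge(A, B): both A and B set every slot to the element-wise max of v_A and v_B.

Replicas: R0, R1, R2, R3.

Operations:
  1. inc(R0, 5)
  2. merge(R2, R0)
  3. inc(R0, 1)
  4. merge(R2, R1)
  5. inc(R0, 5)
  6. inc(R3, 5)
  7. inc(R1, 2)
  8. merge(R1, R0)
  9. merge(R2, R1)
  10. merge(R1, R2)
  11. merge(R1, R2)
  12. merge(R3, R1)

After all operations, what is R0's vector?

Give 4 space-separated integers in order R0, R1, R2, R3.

Answer: 11 2 0 0

Derivation:
Op 1: inc R0 by 5 -> R0=(5,0,0,0) value=5
Op 2: merge R2<->R0 -> R2=(5,0,0,0) R0=(5,0,0,0)
Op 3: inc R0 by 1 -> R0=(6,0,0,0) value=6
Op 4: merge R2<->R1 -> R2=(5,0,0,0) R1=(5,0,0,0)
Op 5: inc R0 by 5 -> R0=(11,0,0,0) value=11
Op 6: inc R3 by 5 -> R3=(0,0,0,5) value=5
Op 7: inc R1 by 2 -> R1=(5,2,0,0) value=7
Op 8: merge R1<->R0 -> R1=(11,2,0,0) R0=(11,2,0,0)
Op 9: merge R2<->R1 -> R2=(11,2,0,0) R1=(11,2,0,0)
Op 10: merge R1<->R2 -> R1=(11,2,0,0) R2=(11,2,0,0)
Op 11: merge R1<->R2 -> R1=(11,2,0,0) R2=(11,2,0,0)
Op 12: merge R3<->R1 -> R3=(11,2,0,5) R1=(11,2,0,5)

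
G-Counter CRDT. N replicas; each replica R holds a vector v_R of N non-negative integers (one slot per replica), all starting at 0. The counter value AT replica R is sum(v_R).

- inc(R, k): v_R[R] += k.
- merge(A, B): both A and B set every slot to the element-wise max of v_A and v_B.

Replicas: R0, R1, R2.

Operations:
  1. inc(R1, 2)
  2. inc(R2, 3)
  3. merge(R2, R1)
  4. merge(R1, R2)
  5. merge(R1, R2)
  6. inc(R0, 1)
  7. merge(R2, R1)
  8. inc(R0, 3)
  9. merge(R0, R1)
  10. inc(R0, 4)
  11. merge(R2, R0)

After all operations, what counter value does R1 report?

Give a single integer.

Op 1: inc R1 by 2 -> R1=(0,2,0) value=2
Op 2: inc R2 by 3 -> R2=(0,0,3) value=3
Op 3: merge R2<->R1 -> R2=(0,2,3) R1=(0,2,3)
Op 4: merge R1<->R2 -> R1=(0,2,3) R2=(0,2,3)
Op 5: merge R1<->R2 -> R1=(0,2,3) R2=(0,2,3)
Op 6: inc R0 by 1 -> R0=(1,0,0) value=1
Op 7: merge R2<->R1 -> R2=(0,2,3) R1=(0,2,3)
Op 8: inc R0 by 3 -> R0=(4,0,0) value=4
Op 9: merge R0<->R1 -> R0=(4,2,3) R1=(4,2,3)
Op 10: inc R0 by 4 -> R0=(8,2,3) value=13
Op 11: merge R2<->R0 -> R2=(8,2,3) R0=(8,2,3)

Answer: 9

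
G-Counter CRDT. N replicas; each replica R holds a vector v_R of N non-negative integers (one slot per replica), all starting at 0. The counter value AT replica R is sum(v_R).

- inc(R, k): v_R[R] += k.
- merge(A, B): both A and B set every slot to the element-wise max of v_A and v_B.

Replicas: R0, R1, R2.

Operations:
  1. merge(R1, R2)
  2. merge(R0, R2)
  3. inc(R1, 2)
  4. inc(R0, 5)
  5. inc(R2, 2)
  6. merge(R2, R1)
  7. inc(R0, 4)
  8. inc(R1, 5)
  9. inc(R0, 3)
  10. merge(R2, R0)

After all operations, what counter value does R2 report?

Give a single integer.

Op 1: merge R1<->R2 -> R1=(0,0,0) R2=(0,0,0)
Op 2: merge R0<->R2 -> R0=(0,0,0) R2=(0,0,0)
Op 3: inc R1 by 2 -> R1=(0,2,0) value=2
Op 4: inc R0 by 5 -> R0=(5,0,0) value=5
Op 5: inc R2 by 2 -> R2=(0,0,2) value=2
Op 6: merge R2<->R1 -> R2=(0,2,2) R1=(0,2,2)
Op 7: inc R0 by 4 -> R0=(9,0,0) value=9
Op 8: inc R1 by 5 -> R1=(0,7,2) value=9
Op 9: inc R0 by 3 -> R0=(12,0,0) value=12
Op 10: merge R2<->R0 -> R2=(12,2,2) R0=(12,2,2)

Answer: 16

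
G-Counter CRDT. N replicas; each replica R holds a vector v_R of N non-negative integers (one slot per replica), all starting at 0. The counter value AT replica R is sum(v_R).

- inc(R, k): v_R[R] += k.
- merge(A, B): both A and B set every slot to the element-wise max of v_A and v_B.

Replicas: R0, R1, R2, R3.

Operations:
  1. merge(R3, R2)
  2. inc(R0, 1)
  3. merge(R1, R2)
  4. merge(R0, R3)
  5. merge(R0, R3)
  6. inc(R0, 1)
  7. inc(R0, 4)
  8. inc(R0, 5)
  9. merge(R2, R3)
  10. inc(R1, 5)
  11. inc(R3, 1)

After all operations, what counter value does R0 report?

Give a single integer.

Op 1: merge R3<->R2 -> R3=(0,0,0,0) R2=(0,0,0,0)
Op 2: inc R0 by 1 -> R0=(1,0,0,0) value=1
Op 3: merge R1<->R2 -> R1=(0,0,0,0) R2=(0,0,0,0)
Op 4: merge R0<->R3 -> R0=(1,0,0,0) R3=(1,0,0,0)
Op 5: merge R0<->R3 -> R0=(1,0,0,0) R3=(1,0,0,0)
Op 6: inc R0 by 1 -> R0=(2,0,0,0) value=2
Op 7: inc R0 by 4 -> R0=(6,0,0,0) value=6
Op 8: inc R0 by 5 -> R0=(11,0,0,0) value=11
Op 9: merge R2<->R3 -> R2=(1,0,0,0) R3=(1,0,0,0)
Op 10: inc R1 by 5 -> R1=(0,5,0,0) value=5
Op 11: inc R3 by 1 -> R3=(1,0,0,1) value=2

Answer: 11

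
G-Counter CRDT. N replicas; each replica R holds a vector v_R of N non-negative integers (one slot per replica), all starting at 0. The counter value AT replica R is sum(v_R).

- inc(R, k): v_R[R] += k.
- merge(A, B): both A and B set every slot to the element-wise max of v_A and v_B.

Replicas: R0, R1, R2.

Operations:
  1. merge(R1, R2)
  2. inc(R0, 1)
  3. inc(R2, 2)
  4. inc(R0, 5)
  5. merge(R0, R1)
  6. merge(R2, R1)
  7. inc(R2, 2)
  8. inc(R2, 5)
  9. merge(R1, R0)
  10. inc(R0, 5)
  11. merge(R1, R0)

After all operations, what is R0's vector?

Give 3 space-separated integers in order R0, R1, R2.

Op 1: merge R1<->R2 -> R1=(0,0,0) R2=(0,0,0)
Op 2: inc R0 by 1 -> R0=(1,0,0) value=1
Op 3: inc R2 by 2 -> R2=(0,0,2) value=2
Op 4: inc R0 by 5 -> R0=(6,0,0) value=6
Op 5: merge R0<->R1 -> R0=(6,0,0) R1=(6,0,0)
Op 6: merge R2<->R1 -> R2=(6,0,2) R1=(6,0,2)
Op 7: inc R2 by 2 -> R2=(6,0,4) value=10
Op 8: inc R2 by 5 -> R2=(6,0,9) value=15
Op 9: merge R1<->R0 -> R1=(6,0,2) R0=(6,0,2)
Op 10: inc R0 by 5 -> R0=(11,0,2) value=13
Op 11: merge R1<->R0 -> R1=(11,0,2) R0=(11,0,2)

Answer: 11 0 2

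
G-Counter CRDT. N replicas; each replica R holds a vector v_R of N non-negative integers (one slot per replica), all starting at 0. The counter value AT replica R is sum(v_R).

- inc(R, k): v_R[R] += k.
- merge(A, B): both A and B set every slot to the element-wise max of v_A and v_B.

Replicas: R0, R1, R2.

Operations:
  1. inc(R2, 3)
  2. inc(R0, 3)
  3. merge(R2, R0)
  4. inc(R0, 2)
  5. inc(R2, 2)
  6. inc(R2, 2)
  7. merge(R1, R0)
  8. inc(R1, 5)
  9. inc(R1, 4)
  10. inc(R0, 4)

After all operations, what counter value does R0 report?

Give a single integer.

Answer: 12

Derivation:
Op 1: inc R2 by 3 -> R2=(0,0,3) value=3
Op 2: inc R0 by 3 -> R0=(3,0,0) value=3
Op 3: merge R2<->R0 -> R2=(3,0,3) R0=(3,0,3)
Op 4: inc R0 by 2 -> R0=(5,0,3) value=8
Op 5: inc R2 by 2 -> R2=(3,0,5) value=8
Op 6: inc R2 by 2 -> R2=(3,0,7) value=10
Op 7: merge R1<->R0 -> R1=(5,0,3) R0=(5,0,3)
Op 8: inc R1 by 5 -> R1=(5,5,3) value=13
Op 9: inc R1 by 4 -> R1=(5,9,3) value=17
Op 10: inc R0 by 4 -> R0=(9,0,3) value=12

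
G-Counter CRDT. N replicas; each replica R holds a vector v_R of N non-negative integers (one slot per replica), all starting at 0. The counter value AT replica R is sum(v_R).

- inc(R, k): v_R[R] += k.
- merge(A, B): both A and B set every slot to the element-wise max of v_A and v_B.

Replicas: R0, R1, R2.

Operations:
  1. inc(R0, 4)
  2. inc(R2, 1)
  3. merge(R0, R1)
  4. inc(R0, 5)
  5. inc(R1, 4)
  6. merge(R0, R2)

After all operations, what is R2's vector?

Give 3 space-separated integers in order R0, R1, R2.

Op 1: inc R0 by 4 -> R0=(4,0,0) value=4
Op 2: inc R2 by 1 -> R2=(0,0,1) value=1
Op 3: merge R0<->R1 -> R0=(4,0,0) R1=(4,0,0)
Op 4: inc R0 by 5 -> R0=(9,0,0) value=9
Op 5: inc R1 by 4 -> R1=(4,4,0) value=8
Op 6: merge R0<->R2 -> R0=(9,0,1) R2=(9,0,1)

Answer: 9 0 1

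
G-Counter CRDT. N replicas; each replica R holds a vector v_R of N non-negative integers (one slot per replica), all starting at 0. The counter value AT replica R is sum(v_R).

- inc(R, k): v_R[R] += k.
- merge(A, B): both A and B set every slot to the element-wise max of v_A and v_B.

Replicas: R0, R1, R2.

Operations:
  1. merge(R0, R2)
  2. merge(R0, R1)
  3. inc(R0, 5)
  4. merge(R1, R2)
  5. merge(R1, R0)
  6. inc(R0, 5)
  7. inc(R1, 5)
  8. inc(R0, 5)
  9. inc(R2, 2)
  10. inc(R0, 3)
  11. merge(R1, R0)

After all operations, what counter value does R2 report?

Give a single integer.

Answer: 2

Derivation:
Op 1: merge R0<->R2 -> R0=(0,0,0) R2=(0,0,0)
Op 2: merge R0<->R1 -> R0=(0,0,0) R1=(0,0,0)
Op 3: inc R0 by 5 -> R0=(5,0,0) value=5
Op 4: merge R1<->R2 -> R1=(0,0,0) R2=(0,0,0)
Op 5: merge R1<->R0 -> R1=(5,0,0) R0=(5,0,0)
Op 6: inc R0 by 5 -> R0=(10,0,0) value=10
Op 7: inc R1 by 5 -> R1=(5,5,0) value=10
Op 8: inc R0 by 5 -> R0=(15,0,0) value=15
Op 9: inc R2 by 2 -> R2=(0,0,2) value=2
Op 10: inc R0 by 3 -> R0=(18,0,0) value=18
Op 11: merge R1<->R0 -> R1=(18,5,0) R0=(18,5,0)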